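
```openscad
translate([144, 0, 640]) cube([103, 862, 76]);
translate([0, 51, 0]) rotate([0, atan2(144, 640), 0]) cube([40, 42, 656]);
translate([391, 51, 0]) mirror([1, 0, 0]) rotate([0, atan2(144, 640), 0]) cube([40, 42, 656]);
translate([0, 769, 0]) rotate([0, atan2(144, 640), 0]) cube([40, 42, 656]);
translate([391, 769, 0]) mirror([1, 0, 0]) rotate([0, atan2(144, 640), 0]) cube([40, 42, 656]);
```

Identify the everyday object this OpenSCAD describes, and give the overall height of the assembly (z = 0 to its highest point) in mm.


A sawhorse. The overall height is 716 mm.

A beam across two mirrored pairs of raked legs — a sawhorse. The beam's underside is at z = 640 (matching the legs' vertical rise in atan2(144, 640)) and the beam is 76 mm tall, so its top is at 640 + 76 = 716 mm. The raked legs top out at the beam's underside, so that is the highest point.


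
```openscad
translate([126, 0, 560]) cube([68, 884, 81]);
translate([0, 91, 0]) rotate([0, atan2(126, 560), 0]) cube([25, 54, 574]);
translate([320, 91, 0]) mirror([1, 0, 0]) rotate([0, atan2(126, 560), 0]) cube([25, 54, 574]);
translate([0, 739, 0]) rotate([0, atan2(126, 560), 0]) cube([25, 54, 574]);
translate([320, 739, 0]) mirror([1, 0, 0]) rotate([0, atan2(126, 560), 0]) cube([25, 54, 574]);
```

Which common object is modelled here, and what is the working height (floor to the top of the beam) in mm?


A sawhorse. The overall height is 641 mm.

A beam across two mirrored pairs of raked legs — a sawhorse. The beam's underside is at z = 560 (matching the legs' vertical rise in atan2(126, 560)) and the beam is 81 mm tall, so its top is at 560 + 81 = 641 mm. The raked legs top out at the beam's underside, so that is the highest point.


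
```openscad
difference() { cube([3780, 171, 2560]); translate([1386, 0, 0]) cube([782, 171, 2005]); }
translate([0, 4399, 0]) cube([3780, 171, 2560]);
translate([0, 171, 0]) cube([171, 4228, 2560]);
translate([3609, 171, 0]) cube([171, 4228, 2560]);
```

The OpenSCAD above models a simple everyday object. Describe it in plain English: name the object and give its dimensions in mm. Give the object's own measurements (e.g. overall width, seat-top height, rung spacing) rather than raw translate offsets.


A single room: four walls, each 2560 mm tall and 171 mm thick, enclosing an outside footprint 3780×4570 mm (x × y), no floor or roof. The front and back walls (−y and +y sides) run the full x-width; the side walls fit between their inner faces. A door opening 782 mm wide and 2005 mm tall is cut through the front wall from the floor up, its −x edge 1386 mm from the wall's −x end.


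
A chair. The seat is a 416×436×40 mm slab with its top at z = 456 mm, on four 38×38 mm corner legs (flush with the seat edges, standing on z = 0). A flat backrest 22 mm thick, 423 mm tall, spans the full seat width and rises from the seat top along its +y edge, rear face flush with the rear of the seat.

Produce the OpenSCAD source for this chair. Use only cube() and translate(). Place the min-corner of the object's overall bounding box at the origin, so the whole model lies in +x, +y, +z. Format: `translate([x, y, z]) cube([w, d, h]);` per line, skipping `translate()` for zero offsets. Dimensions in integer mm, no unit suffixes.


translate([0, 0, 416]) cube([416, 436, 40]);
cube([38, 38, 416]);
translate([378, 0, 0]) cube([38, 38, 416]);
translate([0, 398, 0]) cube([38, 38, 416]);
translate([378, 398, 0]) cube([38, 38, 416]);
translate([0, 414, 456]) cube([416, 22, 423]);


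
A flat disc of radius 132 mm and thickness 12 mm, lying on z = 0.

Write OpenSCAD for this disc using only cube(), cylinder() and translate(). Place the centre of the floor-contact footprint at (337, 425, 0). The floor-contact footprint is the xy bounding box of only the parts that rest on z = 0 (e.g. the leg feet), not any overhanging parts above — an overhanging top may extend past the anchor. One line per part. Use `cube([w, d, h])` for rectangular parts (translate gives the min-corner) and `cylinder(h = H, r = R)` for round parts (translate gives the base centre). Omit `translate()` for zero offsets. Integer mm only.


translate([337, 425, 0]) cylinder(h = 12, r = 132);


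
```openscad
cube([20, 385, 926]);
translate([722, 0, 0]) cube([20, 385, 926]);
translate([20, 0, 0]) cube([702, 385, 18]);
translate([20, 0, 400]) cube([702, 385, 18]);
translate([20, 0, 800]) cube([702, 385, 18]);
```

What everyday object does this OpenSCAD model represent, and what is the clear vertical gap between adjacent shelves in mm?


A bookshelf. The clear shelf gap is 382 mm.

Two tall side panels with 3 horizontal boards between them — a bookshelf. The first two shelf undersides are at z = 0 and z = 400; with shelf thickness 18, the clear gap is 400 − 0 − 18 = 382 mm.


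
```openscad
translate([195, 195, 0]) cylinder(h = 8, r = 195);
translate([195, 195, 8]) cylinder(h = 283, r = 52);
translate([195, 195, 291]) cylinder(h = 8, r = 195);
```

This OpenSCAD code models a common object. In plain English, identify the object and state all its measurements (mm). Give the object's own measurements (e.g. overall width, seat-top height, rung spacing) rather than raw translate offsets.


A spool: two coaxial disc flanges of radius 195 mm and thickness 8 mm, joined by a core cylinder of radius 52 mm and height 283 mm. The lower flange rests on z = 0 and the three cylinders share a vertical axis.


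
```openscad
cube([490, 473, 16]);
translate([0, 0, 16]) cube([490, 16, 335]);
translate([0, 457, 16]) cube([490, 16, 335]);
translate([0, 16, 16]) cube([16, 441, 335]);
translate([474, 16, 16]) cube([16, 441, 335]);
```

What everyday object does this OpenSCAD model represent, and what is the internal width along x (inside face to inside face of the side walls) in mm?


An open box. The internal width is 458 mm.

A 490×473 base slab with four walls standing on it — an open box. The base is 490 mm wide and the walls are 16 mm thick, so the internal width is 490 − 2 × 16 = 458 mm.


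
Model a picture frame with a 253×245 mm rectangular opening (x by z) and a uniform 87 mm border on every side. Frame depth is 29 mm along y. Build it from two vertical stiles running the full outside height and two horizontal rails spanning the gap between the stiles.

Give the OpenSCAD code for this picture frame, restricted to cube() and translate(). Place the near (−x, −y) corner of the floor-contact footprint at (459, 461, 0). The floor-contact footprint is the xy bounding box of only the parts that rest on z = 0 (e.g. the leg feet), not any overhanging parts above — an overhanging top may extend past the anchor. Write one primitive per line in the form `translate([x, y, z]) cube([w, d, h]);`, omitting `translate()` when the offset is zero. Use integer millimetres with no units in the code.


translate([459, 461, 0]) cube([87, 29, 419]);
translate([799, 461, 0]) cube([87, 29, 419]);
translate([546, 461, 0]) cube([253, 29, 87]);
translate([546, 461, 332]) cube([253, 29, 87]);


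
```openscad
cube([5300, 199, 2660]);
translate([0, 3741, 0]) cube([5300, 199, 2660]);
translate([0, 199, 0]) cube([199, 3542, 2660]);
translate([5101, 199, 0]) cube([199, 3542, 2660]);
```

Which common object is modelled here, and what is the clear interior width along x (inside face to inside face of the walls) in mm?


A house (or room) frame. The interior width is 4902 mm.

Four 2660 mm walls enclosing a rectangle with no floor or roof — a room or house frame. Outside width is 5300 mm and wall thickness is 199 mm, so the interior width is 5300 − 2 × 199 = 4902 mm.


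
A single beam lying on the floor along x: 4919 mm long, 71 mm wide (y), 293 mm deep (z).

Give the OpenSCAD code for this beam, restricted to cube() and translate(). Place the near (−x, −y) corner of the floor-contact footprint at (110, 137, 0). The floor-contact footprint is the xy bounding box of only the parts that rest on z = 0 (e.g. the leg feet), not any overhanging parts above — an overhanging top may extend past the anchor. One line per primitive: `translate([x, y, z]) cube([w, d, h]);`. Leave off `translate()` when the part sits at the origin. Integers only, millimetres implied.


translate([110, 137, 0]) cube([4919, 71, 293]);


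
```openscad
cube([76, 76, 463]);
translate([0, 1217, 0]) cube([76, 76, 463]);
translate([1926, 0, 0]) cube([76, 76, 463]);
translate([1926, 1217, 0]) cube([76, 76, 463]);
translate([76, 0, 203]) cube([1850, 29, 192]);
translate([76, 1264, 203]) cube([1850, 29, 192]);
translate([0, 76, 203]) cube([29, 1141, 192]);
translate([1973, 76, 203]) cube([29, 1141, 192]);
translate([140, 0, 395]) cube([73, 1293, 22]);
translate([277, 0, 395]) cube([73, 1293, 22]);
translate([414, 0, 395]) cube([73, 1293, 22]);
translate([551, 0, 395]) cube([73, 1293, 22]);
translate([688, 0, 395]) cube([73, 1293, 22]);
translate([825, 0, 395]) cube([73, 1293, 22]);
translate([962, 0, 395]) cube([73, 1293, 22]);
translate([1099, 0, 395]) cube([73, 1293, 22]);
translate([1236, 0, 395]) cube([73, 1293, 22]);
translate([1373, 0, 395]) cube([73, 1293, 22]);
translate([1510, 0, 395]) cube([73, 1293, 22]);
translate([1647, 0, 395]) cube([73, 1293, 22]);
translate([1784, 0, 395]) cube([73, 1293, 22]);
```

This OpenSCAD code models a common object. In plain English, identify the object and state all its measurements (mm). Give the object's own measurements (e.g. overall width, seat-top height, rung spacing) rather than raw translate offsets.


A bed frame 2002 mm long (x) by 1293 mm wide (y). Four 76×76 mm corner posts, 463 mm tall, at the corners of the footprint. Four rails of 29 mm thickness and 192 mm height run between adjacent posts with their undersides at z = 203 mm, their outer faces flush with the outside of the frame (the two x-running rails run between the posts' inner faces; the two y-running rails run between the posts' inner faces). 13 slats, each 73 mm wide (x) and 22 mm thick, lie across the top of the two x-running rails, running the full 1293 mm width of the frame in y; along x they sit between the end posts with a 64 mm gap after the −x posts and between neighbouring slats, leaving 69 mm before the +x posts.


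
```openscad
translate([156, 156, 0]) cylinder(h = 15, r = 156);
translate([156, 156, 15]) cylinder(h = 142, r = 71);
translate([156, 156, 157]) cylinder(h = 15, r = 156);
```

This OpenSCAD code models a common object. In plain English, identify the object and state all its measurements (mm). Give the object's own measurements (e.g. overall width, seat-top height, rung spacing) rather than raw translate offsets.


A spool: two coaxial disc flanges of radius 156 mm and thickness 15 mm, joined by a core cylinder of radius 71 mm and height 142 mm. The lower flange rests on z = 0 and the three cylinders share a vertical axis.


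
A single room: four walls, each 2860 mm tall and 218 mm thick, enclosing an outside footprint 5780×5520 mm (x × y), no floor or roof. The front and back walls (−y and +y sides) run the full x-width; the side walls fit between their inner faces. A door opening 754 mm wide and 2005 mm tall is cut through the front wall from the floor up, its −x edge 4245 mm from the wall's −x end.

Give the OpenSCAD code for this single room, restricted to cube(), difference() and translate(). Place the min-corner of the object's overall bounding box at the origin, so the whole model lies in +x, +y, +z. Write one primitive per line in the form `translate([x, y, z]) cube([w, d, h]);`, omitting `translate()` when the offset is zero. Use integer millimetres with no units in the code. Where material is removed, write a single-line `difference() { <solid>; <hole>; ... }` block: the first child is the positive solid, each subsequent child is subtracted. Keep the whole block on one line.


difference() { cube([5780, 218, 2860]); translate([4245, 0, 0]) cube([754, 218, 2005]); }
translate([0, 5302, 0]) cube([5780, 218, 2860]);
translate([0, 218, 0]) cube([218, 5084, 2860]);
translate([5562, 218, 0]) cube([218, 5084, 2860]);


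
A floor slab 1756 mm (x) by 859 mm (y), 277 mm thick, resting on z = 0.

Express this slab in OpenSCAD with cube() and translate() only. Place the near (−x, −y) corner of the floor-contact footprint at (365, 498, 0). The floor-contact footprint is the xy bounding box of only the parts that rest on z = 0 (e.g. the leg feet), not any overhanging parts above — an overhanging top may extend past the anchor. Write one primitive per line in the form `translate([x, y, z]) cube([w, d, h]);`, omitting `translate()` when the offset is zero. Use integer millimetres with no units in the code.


translate([365, 498, 0]) cube([1756, 859, 277]);


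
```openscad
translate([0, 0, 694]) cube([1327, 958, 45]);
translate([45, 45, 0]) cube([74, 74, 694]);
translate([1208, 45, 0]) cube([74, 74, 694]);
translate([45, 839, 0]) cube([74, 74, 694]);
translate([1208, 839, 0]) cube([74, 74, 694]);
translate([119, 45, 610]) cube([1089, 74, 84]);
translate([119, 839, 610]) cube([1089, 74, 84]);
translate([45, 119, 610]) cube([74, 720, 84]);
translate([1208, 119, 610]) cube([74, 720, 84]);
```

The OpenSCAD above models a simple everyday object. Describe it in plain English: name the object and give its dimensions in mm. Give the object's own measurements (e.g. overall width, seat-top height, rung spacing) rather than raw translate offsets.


A table: top 1327 mm (x) × 958 mm (y), 45 mm thick, upper face at z = 739 mm, on four 74×74 mm square legs, each inset 45 mm from the nearest pair of top edges from z = 0 to the bottom of the top. Four apron rails, 74 mm thick and 84 mm tall, run between adjacent legs with their top edges flush with the underside of the top and their outer faces flush with the legs' outer faces.


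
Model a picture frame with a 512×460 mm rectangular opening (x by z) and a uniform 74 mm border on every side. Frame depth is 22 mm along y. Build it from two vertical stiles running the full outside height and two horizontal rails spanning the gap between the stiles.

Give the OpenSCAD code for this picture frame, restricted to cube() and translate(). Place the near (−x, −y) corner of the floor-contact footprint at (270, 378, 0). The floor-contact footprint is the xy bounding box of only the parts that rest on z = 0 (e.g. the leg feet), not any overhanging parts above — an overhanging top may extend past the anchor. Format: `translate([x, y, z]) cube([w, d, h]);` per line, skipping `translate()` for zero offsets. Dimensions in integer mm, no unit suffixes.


translate([270, 378, 0]) cube([74, 22, 608]);
translate([856, 378, 0]) cube([74, 22, 608]);
translate([344, 378, 0]) cube([512, 22, 74]);
translate([344, 378, 534]) cube([512, 22, 74]);


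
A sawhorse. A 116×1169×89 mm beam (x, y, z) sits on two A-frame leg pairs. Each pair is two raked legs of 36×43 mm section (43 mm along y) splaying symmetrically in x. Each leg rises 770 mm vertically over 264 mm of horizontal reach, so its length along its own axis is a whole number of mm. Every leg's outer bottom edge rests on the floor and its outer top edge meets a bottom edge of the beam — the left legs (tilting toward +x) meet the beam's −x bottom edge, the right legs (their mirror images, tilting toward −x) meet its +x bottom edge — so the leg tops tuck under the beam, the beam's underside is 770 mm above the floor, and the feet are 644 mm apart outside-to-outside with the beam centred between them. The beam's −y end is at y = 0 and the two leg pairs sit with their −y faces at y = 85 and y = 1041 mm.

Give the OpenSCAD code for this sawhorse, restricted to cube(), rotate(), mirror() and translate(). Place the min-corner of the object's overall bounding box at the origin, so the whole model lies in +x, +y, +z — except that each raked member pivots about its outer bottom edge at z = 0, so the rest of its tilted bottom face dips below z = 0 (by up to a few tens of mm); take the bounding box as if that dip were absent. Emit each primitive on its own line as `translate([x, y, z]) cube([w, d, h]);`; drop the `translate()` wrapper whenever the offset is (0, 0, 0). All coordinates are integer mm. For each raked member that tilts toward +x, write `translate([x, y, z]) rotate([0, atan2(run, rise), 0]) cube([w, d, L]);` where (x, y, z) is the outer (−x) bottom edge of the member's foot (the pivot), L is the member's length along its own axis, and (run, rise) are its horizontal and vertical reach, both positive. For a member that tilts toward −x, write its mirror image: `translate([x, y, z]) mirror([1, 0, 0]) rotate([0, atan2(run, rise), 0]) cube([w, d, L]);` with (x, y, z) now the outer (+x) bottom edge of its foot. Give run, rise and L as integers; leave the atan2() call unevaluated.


translate([264, 0, 770]) cube([116, 1169, 89]);
translate([0, 85, 0]) rotate([0, atan2(264, 770), 0]) cube([36, 43, 814]);
translate([644, 85, 0]) mirror([1, 0, 0]) rotate([0, atan2(264, 770), 0]) cube([36, 43, 814]);
translate([0, 1041, 0]) rotate([0, atan2(264, 770), 0]) cube([36, 43, 814]);
translate([644, 1041, 0]) mirror([1, 0, 0]) rotate([0, atan2(264, 770), 0]) cube([36, 43, 814]);


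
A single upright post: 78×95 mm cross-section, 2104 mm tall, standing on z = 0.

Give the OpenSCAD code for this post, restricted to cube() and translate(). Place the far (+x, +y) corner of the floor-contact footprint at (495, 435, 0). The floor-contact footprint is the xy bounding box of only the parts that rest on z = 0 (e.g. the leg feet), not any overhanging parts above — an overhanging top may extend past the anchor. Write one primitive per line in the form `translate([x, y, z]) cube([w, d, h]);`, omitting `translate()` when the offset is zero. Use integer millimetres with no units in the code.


translate([417, 340, 0]) cube([78, 95, 2104]);


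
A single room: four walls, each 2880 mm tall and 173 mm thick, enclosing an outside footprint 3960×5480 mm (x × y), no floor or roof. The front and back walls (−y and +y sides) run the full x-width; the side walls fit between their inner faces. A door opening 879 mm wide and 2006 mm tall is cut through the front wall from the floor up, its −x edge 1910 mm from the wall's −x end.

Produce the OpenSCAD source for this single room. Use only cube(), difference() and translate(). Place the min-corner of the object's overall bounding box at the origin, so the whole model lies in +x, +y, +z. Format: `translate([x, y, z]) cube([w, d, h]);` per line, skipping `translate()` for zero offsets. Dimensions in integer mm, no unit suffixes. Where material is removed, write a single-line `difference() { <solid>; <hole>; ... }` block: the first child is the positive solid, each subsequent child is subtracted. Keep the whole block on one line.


difference() { cube([3960, 173, 2880]); translate([1910, 0, 0]) cube([879, 173, 2006]); }
translate([0, 5307, 0]) cube([3960, 173, 2880]);
translate([0, 173, 0]) cube([173, 5134, 2880]);
translate([3787, 173, 0]) cube([173, 5134, 2880]);


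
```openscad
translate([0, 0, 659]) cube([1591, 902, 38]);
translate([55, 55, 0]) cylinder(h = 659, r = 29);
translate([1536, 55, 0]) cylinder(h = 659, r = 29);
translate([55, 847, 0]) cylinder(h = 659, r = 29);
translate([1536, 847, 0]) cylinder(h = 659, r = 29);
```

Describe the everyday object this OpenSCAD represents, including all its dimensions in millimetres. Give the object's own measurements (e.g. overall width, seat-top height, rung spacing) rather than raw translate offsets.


A table: top 1591 mm (x) × 902 mm (y), 38 mm thick, upper face at z = 697 mm, on four round legs of 58 mm diameter, each leg's bounding box inset 26 mm from the nearest pair of top edges from z = 0 to the bottom of the top.


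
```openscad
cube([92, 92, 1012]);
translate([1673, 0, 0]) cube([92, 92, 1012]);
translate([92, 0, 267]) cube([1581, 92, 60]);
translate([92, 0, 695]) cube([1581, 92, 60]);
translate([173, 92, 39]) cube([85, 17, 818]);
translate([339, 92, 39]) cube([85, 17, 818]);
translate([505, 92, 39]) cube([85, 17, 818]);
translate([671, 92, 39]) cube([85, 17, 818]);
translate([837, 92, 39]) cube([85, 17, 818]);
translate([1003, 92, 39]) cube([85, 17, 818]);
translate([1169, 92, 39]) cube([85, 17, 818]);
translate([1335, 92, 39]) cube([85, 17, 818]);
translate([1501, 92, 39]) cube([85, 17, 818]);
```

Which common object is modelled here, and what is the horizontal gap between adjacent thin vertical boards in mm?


A fence section. The picket gap is 81 mm.

Two posts, two rails, 9 pickets — a fence section. Span 1581 mm holds 9 pickets of 85 mm with 10 equal gaps: ⌊(1581 − 9·85) / 10⌋ = 81 mm.


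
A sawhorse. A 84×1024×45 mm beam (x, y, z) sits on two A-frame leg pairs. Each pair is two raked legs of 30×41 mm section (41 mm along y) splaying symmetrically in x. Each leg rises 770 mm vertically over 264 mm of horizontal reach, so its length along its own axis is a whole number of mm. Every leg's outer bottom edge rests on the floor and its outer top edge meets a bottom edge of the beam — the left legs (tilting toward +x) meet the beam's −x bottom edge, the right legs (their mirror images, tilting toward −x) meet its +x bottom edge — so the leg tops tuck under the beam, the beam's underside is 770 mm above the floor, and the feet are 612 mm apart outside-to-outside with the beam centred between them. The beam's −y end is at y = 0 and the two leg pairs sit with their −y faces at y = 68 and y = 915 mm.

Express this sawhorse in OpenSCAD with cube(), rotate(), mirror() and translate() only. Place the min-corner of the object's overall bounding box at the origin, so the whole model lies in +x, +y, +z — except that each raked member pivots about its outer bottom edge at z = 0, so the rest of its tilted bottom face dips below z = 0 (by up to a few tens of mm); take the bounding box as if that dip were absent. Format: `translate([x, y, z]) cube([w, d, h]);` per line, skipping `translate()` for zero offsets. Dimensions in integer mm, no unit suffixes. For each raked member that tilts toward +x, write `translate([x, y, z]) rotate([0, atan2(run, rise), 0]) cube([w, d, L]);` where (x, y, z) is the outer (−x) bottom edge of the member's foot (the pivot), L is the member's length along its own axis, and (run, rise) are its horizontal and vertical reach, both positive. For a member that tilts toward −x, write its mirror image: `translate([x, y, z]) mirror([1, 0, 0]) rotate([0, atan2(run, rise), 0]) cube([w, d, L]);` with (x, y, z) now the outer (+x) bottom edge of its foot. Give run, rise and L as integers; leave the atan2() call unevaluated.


translate([264, 0, 770]) cube([84, 1024, 45]);
translate([0, 68, 0]) rotate([0, atan2(264, 770), 0]) cube([30, 41, 814]);
translate([612, 68, 0]) mirror([1, 0, 0]) rotate([0, atan2(264, 770), 0]) cube([30, 41, 814]);
translate([0, 915, 0]) rotate([0, atan2(264, 770), 0]) cube([30, 41, 814]);
translate([612, 915, 0]) mirror([1, 0, 0]) rotate([0, atan2(264, 770), 0]) cube([30, 41, 814]);


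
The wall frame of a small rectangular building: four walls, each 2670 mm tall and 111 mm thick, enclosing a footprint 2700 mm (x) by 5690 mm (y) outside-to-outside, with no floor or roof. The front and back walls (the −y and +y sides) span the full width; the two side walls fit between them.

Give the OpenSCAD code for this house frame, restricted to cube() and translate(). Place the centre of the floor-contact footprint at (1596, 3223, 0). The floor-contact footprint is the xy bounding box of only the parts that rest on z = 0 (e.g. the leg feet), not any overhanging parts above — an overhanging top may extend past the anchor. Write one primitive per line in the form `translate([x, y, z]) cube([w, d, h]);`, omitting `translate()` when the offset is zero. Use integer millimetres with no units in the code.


translate([246, 378, 0]) cube([2700, 111, 2670]);
translate([246, 5957, 0]) cube([2700, 111, 2670]);
translate([246, 489, 0]) cube([111, 5468, 2670]);
translate([2835, 489, 0]) cube([111, 5468, 2670]);


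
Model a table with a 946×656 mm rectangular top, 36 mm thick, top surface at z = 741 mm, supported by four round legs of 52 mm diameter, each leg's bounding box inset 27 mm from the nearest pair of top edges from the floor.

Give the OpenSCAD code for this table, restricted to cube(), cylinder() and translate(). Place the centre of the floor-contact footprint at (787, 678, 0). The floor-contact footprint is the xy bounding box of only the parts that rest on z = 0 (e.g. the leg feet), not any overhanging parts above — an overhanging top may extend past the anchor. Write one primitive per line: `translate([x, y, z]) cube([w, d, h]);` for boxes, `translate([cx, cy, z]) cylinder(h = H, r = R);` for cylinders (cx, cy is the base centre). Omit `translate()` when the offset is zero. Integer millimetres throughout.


// leg_h = 741 - 36 = 705
translate([314, 350, 705]) cube([946, 656, 36]);
translate([367, 403, 0]) cylinder(h = 705, r = 26);
translate([1207, 403, 0]) cylinder(h = 705, r = 26);
translate([367, 953, 0]) cylinder(h = 705, r = 26);
translate([1207, 953, 0]) cylinder(h = 705, r = 26);


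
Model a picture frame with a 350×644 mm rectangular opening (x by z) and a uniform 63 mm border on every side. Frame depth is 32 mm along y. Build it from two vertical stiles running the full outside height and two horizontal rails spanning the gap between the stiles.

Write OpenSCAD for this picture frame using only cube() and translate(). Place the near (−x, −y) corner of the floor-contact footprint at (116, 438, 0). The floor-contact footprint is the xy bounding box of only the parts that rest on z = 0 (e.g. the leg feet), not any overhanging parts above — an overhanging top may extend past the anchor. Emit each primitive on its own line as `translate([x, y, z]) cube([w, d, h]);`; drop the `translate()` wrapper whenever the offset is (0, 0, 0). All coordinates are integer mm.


translate([116, 438, 0]) cube([63, 32, 770]);
translate([529, 438, 0]) cube([63, 32, 770]);
translate([179, 438, 0]) cube([350, 32, 63]);
translate([179, 438, 707]) cube([350, 32, 63]);


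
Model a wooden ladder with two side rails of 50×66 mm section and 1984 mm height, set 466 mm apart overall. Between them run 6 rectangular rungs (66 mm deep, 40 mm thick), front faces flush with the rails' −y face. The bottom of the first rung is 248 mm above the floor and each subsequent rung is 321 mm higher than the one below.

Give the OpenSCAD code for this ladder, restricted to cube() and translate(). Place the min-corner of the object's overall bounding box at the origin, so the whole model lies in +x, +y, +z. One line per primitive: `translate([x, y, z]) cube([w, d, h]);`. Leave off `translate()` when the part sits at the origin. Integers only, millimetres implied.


cube([50, 66, 1984]);
translate([416, 0, 0]) cube([50, 66, 1984]);
translate([50, 0, 248]) cube([366, 66, 40]);
translate([50, 0, 569]) cube([366, 66, 40]);
translate([50, 0, 890]) cube([366, 66, 40]);
translate([50, 0, 1211]) cube([366, 66, 40]);
translate([50, 0, 1532]) cube([366, 66, 40]);
translate([50, 0, 1853]) cube([366, 66, 40]);


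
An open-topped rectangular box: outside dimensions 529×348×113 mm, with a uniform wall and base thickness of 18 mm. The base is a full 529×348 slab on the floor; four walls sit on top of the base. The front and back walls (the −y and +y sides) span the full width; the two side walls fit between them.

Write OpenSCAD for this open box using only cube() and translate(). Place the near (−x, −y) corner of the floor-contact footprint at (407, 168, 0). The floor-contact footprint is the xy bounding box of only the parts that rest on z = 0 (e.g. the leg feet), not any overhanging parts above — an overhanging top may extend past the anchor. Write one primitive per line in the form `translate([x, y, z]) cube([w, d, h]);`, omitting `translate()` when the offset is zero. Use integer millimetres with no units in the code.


translate([407, 168, 0]) cube([529, 348, 18]);
translate([407, 168, 18]) cube([529, 18, 95]);
translate([407, 498, 18]) cube([529, 18, 95]);
translate([407, 186, 18]) cube([18, 312, 95]);
translate([918, 186, 18]) cube([18, 312, 95]);


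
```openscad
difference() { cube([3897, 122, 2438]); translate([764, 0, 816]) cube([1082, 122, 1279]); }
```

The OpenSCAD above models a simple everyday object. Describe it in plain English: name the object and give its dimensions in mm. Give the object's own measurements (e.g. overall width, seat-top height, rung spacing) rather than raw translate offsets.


A wall 3897 mm long (x), 122 mm thick (y), 2438 mm tall, with a rectangular window opening cut through it. The opening is 1082 mm wide and 1279 mm tall; its sill is at z = 816 mm and its near (−x) edge is 764 mm from the wall's −x end. The opening passes through the full wall thickness.


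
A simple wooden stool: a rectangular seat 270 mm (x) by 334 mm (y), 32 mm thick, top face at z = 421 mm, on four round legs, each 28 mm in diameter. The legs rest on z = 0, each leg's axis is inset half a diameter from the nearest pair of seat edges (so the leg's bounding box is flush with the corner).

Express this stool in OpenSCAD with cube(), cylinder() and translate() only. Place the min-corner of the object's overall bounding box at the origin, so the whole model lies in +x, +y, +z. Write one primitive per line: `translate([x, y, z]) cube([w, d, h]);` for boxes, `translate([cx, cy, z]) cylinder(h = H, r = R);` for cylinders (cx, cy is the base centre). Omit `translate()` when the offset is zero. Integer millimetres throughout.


// leg_h = 421 - 32 = 389
translate([0, 0, 389]) cube([270, 334, 32]);
translate([14, 14, 0]) cylinder(h = 389, r = 14);
translate([256, 14, 0]) cylinder(h = 389, r = 14);
translate([14, 320, 0]) cylinder(h = 389, r = 14);
translate([256, 320, 0]) cylinder(h = 389, r = 14);


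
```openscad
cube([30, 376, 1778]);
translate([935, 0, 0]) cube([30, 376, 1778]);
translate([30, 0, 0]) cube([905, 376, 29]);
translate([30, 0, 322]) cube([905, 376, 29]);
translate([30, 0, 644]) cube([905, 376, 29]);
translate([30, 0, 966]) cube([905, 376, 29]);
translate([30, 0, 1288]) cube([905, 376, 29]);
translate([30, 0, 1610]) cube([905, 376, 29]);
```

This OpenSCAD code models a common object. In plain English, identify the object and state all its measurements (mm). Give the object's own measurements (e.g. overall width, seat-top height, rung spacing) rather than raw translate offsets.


An open bookshelf. Two side panels, each 30 mm thick, 376 mm deep and 1778 mm tall, stand 965 mm apart (outside-to-outside). Between them sit 6 shelves, each 29 mm thick and 376 mm deep, spanning the full gap between the sides. The bottom shelf rests on the floor (its underside at z = 0) and the clear gap between one shelf's top and the next shelf's underside is 293 mm.


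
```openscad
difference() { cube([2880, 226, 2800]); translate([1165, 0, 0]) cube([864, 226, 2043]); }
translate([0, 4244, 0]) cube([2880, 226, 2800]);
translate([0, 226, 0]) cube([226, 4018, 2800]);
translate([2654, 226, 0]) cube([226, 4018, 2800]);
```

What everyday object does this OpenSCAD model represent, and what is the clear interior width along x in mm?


A single room. The interior width is 2428 mm.

Four walls enclosing a rectangle with a door in the front wall — a room. Outside width 2880 minus two 226 mm walls gives 2428 mm.


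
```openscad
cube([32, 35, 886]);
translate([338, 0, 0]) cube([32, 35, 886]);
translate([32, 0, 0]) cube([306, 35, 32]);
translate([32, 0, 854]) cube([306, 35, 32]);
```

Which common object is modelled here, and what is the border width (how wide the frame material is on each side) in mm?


A picture frame. The border width is 32 mm.

Four thin pieces enclosing a rectangular opening — a picture frame. The two full-height stiles are 886 mm tall; the top rail sits at z = 854 and is 32 mm tall, so the border above the opening is 886 − 854 = 32 mm, matching the stile x-width.


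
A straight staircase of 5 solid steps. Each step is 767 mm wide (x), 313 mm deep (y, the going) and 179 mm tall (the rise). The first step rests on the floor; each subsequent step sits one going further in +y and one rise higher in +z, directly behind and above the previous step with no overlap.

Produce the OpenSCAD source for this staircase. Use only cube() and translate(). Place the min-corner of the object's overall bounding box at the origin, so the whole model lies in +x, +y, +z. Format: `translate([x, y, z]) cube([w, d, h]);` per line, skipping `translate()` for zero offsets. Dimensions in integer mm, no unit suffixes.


cube([767, 313, 179]);
translate([0, 313, 179]) cube([767, 313, 179]);
translate([0, 626, 358]) cube([767, 313, 179]);
translate([0, 939, 537]) cube([767, 313, 179]);
translate([0, 1252, 716]) cube([767, 313, 179]);


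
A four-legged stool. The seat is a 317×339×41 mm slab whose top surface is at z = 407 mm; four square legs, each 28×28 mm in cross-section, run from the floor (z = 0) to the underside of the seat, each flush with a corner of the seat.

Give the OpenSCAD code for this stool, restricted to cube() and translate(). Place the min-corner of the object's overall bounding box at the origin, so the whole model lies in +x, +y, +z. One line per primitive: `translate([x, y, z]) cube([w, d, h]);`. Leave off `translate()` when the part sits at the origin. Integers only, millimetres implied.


translate([0, 0, 366]) cube([317, 339, 41]);
cube([28, 28, 366]);
translate([289, 0, 0]) cube([28, 28, 366]);
translate([0, 311, 0]) cube([28, 28, 366]);
translate([289, 311, 0]) cube([28, 28, 366]);


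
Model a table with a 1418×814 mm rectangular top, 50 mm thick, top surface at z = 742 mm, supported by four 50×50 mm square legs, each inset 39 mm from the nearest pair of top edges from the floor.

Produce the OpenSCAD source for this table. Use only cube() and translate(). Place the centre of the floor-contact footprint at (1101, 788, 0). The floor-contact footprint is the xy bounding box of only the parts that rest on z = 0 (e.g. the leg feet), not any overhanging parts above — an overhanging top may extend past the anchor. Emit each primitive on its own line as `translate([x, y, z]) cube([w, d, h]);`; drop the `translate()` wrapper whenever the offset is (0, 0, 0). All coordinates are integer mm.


translate([392, 381, 692]) cube([1418, 814, 50]);
translate([431, 420, 0]) cube([50, 50, 692]);
translate([1721, 420, 0]) cube([50, 50, 692]);
translate([431, 1106, 0]) cube([50, 50, 692]);
translate([1721, 1106, 0]) cube([50, 50, 692]);


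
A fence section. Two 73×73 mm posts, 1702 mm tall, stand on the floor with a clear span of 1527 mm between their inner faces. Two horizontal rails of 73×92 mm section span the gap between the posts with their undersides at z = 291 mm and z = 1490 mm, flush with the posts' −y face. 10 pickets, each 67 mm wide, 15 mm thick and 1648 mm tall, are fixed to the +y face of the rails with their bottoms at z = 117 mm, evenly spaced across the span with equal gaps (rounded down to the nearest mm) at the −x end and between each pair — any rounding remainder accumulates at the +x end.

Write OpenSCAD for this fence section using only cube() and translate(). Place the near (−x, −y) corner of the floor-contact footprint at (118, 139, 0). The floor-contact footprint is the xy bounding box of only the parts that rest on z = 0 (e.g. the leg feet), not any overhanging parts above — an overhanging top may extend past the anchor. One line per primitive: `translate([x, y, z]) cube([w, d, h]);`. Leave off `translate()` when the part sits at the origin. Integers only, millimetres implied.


translate([118, 139, 0]) cube([73, 73, 1702]);
translate([1718, 139, 0]) cube([73, 73, 1702]);
translate([191, 139, 291]) cube([1527, 73, 92]);
translate([191, 139, 1490]) cube([1527, 73, 92]);
translate([268, 212, 117]) cube([67, 15, 1648]);
translate([412, 212, 117]) cube([67, 15, 1648]);
translate([556, 212, 117]) cube([67, 15, 1648]);
translate([700, 212, 117]) cube([67, 15, 1648]);
translate([844, 212, 117]) cube([67, 15, 1648]);
translate([988, 212, 117]) cube([67, 15, 1648]);
translate([1132, 212, 117]) cube([67, 15, 1648]);
translate([1276, 212, 117]) cube([67, 15, 1648]);
translate([1420, 212, 117]) cube([67, 15, 1648]);
translate([1564, 212, 117]) cube([67, 15, 1648]);


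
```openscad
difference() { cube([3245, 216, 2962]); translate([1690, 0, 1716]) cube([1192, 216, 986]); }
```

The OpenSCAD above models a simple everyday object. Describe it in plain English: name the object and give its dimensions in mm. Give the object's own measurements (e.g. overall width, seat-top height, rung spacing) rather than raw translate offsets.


A wall 3245 mm long (x), 216 mm thick (y), 2962 mm tall, with a rectangular window opening cut through it. The opening is 1192 mm wide and 986 mm tall; its sill is at z = 1716 mm and its near (−x) edge is 1690 mm from the wall's −x end. The opening passes through the full wall thickness.


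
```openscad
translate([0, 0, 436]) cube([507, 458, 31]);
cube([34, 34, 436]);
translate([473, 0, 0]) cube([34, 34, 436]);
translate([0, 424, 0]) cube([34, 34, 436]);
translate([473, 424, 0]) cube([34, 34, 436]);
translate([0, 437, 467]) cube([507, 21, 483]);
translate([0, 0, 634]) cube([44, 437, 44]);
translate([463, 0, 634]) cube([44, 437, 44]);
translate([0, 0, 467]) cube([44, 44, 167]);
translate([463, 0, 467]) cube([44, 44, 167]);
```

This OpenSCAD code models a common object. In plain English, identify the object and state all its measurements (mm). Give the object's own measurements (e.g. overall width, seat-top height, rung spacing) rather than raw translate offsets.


A chair. The seat is a 507×458×31 mm slab with its top at z = 467 mm, on four 34×34 mm corner legs (flush with the seat edges, standing on z = 0). A flat backrest 21 mm thick, 483 mm tall, spans the full seat width and rises from the seat top along its +y edge, rear face flush with the rear of the seat. Two armrests of 44×44 mm section run along each side from the seat's front edge to the front of the backrest, top faces 211 mm above the seat top and outer faces flush with the seat's x-edges; a 44×44 mm post under the front of each armrest stands on the seat at the front corner.


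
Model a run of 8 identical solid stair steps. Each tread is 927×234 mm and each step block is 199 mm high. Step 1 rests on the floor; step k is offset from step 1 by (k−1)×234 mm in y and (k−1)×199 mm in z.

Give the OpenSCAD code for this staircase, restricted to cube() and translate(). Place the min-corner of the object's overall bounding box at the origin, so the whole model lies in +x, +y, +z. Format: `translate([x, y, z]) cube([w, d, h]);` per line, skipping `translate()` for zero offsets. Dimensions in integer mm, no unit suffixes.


cube([927, 234, 199]);
translate([0, 234, 199]) cube([927, 234, 199]);
translate([0, 468, 398]) cube([927, 234, 199]);
translate([0, 702, 597]) cube([927, 234, 199]);
translate([0, 936, 796]) cube([927, 234, 199]);
translate([0, 1170, 995]) cube([927, 234, 199]);
translate([0, 1404, 1194]) cube([927, 234, 199]);
translate([0, 1638, 1393]) cube([927, 234, 199]);


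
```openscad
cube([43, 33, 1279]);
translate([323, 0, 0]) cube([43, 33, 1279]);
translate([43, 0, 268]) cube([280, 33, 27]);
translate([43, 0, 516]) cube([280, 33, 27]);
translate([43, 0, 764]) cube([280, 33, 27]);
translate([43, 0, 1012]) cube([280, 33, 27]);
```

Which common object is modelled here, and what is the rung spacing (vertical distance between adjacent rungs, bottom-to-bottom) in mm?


A ladder. The rung spacing is 248 mm.

Two tall 43×33 posts with 4 short bars between them — a ladder. Adjacent rungs sit at z = 268 and z = 516, so the spacing is 516 − 268 = 248 mm.


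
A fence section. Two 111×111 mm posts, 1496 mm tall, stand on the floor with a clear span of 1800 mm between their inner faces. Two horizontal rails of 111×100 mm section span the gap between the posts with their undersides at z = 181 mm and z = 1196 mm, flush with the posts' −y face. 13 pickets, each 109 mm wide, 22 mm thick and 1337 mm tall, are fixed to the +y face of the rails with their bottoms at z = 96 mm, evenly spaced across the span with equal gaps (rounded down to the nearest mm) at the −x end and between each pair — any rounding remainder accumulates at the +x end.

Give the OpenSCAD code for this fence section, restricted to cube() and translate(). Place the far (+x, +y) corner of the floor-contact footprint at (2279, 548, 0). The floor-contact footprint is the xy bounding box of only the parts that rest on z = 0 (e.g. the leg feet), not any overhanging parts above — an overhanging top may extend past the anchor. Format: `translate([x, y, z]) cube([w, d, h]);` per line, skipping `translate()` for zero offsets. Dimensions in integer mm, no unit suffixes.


translate([257, 437, 0]) cube([111, 111, 1496]);
translate([2168, 437, 0]) cube([111, 111, 1496]);
translate([368, 437, 181]) cube([1800, 111, 100]);
translate([368, 437, 1196]) cube([1800, 111, 100]);
translate([395, 548, 96]) cube([109, 22, 1337]);
translate([531, 548, 96]) cube([109, 22, 1337]);
translate([667, 548, 96]) cube([109, 22, 1337]);
translate([803, 548, 96]) cube([109, 22, 1337]);
translate([939, 548, 96]) cube([109, 22, 1337]);
translate([1075, 548, 96]) cube([109, 22, 1337]);
translate([1211, 548, 96]) cube([109, 22, 1337]);
translate([1347, 548, 96]) cube([109, 22, 1337]);
translate([1483, 548, 96]) cube([109, 22, 1337]);
translate([1619, 548, 96]) cube([109, 22, 1337]);
translate([1755, 548, 96]) cube([109, 22, 1337]);
translate([1891, 548, 96]) cube([109, 22, 1337]);
translate([2027, 548, 96]) cube([109, 22, 1337]);
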